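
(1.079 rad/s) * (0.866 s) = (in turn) 0.1487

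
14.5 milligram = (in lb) 3.197e-05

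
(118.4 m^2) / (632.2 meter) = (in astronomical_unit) 1.252e-12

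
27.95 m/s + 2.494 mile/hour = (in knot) 56.5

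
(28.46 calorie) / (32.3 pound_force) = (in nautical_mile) 0.0004475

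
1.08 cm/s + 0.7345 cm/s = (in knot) 0.03527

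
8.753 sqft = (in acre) 0.0002009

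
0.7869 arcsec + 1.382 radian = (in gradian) 87.98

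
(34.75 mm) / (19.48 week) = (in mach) 8.662e-12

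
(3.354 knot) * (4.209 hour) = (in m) 2.614e+04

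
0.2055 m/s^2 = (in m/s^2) 0.2055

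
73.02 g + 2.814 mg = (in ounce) 2.576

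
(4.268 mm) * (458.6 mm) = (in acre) 4.837e-07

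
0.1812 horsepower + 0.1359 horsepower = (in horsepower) 0.3171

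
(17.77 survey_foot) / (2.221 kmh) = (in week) 1.452e-05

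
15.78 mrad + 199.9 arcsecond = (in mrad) 16.75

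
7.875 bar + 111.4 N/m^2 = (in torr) 5908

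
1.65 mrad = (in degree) 0.09454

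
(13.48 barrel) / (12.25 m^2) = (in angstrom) 1.75e+09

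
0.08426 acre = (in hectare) 0.0341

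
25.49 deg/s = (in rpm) 4.248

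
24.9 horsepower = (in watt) 1.857e+04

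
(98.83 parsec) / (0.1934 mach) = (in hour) 1.286e+13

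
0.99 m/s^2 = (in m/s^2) 0.99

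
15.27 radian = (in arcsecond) 3.15e+06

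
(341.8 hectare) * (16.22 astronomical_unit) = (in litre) 8.294e+21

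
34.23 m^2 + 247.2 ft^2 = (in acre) 0.01413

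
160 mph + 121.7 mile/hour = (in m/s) 125.9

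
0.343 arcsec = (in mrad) 0.001663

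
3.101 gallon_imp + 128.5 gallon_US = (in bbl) 3.148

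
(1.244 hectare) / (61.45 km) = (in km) 0.0002024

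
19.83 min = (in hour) 0.3305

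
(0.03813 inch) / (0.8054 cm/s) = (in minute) 0.002004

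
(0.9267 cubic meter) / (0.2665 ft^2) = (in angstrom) 3.743e+11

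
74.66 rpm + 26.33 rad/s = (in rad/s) 34.15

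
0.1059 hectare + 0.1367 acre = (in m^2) 1612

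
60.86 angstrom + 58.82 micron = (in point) 0.1668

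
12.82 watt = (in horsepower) 0.01719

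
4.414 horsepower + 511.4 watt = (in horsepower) 5.1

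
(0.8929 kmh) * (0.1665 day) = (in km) 3.568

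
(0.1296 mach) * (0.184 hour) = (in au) 1.954e-07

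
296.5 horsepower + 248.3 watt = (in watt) 2.213e+05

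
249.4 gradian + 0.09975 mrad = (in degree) 224.5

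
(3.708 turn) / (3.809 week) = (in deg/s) 0.0005795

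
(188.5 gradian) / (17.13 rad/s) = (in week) 2.858e-07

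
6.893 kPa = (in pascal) 6893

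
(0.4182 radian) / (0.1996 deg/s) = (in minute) 2.001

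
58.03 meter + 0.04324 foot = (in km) 0.05804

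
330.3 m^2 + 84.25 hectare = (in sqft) 9.072e+06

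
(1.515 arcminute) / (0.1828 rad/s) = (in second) 0.002411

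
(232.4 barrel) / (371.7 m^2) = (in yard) 0.1087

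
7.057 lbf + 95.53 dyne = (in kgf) 3.201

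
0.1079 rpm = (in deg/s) 0.6474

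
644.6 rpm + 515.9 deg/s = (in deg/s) 4384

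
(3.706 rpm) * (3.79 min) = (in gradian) 5618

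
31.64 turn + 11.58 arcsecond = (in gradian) 1.266e+04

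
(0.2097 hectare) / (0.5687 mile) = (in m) 2.291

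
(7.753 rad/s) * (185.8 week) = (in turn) 1.387e+08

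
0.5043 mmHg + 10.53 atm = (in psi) 154.8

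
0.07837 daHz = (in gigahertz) 7.837e-10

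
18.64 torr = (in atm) 0.02453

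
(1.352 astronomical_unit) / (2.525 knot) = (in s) 1.557e+11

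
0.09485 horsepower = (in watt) 70.73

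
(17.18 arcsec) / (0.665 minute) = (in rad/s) 2.087e-06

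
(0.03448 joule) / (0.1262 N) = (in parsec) 8.854e-18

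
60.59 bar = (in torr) 4.545e+04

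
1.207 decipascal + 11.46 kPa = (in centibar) 11.46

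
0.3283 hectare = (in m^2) 3283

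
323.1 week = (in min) 3.257e+06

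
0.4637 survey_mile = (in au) 4.988e-09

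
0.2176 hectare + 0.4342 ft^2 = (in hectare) 0.2176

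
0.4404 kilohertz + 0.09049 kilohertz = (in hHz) 5.309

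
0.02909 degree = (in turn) 8.081e-05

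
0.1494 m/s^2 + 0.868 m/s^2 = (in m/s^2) 1.017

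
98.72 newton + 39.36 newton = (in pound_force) 31.04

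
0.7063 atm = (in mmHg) 536.8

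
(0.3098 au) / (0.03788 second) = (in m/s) 1.223e+12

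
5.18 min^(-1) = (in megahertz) 8.633e-08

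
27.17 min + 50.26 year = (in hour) 4.403e+05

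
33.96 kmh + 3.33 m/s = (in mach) 0.03748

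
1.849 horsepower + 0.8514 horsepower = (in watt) 2014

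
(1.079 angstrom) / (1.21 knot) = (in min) 2.889e-12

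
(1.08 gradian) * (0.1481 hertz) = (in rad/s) 0.002512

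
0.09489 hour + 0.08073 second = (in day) 0.003955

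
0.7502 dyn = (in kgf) 7.65e-07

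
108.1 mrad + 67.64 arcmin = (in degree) 7.321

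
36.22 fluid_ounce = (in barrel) 0.006737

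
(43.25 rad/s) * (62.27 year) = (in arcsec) 1.752e+16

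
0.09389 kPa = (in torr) 0.7042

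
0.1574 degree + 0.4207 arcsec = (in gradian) 0.175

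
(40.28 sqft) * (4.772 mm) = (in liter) 17.86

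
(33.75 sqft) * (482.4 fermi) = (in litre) 1.513e-09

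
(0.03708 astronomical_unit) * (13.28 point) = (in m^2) 2.599e+07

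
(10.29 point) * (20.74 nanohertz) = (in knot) 1.463e-10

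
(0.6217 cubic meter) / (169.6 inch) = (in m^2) 0.1443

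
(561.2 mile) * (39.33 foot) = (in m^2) 1.083e+07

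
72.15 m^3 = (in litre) 7.215e+04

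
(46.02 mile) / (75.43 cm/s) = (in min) 1636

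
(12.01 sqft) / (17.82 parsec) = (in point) 5.752e-15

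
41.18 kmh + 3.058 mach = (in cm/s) 1.053e+05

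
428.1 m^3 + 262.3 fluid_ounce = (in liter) 4.281e+05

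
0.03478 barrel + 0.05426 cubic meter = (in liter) 59.79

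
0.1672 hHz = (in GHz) 1.672e-08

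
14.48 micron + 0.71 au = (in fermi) 1.062e+26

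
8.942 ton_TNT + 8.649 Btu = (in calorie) 8.942e+09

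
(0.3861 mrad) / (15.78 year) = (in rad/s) 7.759e-13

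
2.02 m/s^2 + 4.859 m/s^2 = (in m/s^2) 6.879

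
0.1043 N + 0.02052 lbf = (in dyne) 1.956e+04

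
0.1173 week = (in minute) 1182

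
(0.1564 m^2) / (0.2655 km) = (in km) 5.891e-07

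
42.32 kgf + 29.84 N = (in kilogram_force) 45.36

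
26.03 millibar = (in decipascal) 2.603e+04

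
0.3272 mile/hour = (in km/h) 0.5266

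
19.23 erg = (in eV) 1.2e+13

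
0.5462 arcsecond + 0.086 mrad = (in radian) 8.865e-05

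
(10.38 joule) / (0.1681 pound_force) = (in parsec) 4.499e-16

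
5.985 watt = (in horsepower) 0.008026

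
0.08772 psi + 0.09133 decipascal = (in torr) 4.537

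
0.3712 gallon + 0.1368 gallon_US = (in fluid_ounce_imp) 67.68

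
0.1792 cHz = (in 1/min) 0.1075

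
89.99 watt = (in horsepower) 0.1207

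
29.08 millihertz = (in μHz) 2.908e+04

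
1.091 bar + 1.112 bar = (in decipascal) 2.203e+06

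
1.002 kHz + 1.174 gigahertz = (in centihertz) 1.174e+11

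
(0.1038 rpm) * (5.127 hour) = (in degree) 1.15e+04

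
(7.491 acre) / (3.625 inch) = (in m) 3.292e+05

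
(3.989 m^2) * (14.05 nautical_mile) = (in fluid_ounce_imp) 3.653e+09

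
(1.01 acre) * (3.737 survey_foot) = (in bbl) 2.928e+04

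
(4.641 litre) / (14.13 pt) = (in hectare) 9.31e-05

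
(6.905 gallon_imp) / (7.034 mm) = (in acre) 0.001103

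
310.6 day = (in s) 2.684e+07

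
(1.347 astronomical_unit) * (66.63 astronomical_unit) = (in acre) 4.963e+20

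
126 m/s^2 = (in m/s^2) 126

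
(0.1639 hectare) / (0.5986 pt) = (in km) 7761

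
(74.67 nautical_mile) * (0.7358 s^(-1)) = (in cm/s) 1.018e+07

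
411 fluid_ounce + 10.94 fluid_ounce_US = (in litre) 12.48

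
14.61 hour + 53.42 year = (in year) 53.42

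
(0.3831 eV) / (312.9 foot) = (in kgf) 6.563e-23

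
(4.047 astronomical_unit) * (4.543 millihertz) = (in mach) 8.078e+06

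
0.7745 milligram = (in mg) 0.7745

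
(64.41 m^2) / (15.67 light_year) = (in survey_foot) 1.425e-15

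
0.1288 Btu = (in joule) 135.9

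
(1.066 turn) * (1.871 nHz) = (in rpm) 1.197e-07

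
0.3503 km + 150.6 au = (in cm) 2.253e+15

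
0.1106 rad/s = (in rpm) 1.056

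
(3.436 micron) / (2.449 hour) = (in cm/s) 3.897e-08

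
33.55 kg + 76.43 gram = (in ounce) 1186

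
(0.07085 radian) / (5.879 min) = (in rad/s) 0.0002009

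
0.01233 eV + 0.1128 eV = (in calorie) 4.792e-21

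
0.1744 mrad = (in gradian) 0.0111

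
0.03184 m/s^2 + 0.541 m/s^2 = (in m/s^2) 0.5728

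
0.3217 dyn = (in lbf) 7.232e-07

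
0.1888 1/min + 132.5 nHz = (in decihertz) 0.03147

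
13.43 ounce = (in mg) 3.807e+05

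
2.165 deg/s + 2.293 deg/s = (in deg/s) 4.458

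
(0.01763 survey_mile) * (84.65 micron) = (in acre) 5.935e-07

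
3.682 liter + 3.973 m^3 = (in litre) 3977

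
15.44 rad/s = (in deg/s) 884.6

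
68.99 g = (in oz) 2.434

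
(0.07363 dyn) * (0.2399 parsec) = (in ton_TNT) 1.303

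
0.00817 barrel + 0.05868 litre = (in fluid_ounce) 45.91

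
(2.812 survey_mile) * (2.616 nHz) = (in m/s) 1.184e-05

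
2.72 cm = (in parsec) 8.815e-19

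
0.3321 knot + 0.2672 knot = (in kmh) 1.11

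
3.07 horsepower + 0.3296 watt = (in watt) 2290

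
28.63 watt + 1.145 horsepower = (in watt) 882.5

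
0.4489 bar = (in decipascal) 4.489e+05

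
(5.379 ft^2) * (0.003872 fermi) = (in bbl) 1.217e-17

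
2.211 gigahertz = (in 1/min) 1.327e+11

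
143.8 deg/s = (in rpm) 23.97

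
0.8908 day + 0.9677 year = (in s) 3.059e+07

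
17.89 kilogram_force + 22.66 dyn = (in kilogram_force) 17.89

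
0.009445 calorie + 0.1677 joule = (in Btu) 0.0001964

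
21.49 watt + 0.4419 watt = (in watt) 21.93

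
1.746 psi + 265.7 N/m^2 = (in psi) 1.785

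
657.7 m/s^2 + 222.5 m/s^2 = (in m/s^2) 880.2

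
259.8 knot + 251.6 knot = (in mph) 588.5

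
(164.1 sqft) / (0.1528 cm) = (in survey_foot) 3.273e+04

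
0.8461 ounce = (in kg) 0.02399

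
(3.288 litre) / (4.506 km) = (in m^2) 7.297e-07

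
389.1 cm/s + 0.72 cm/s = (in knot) 7.577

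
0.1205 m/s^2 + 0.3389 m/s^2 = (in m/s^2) 0.4594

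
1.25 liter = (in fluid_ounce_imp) 43.99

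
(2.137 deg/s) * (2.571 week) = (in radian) 5.8e+04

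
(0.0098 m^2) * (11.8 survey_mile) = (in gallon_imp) 4.094e+04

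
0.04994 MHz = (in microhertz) 4.994e+10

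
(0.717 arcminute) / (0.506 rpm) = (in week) 6.508e-09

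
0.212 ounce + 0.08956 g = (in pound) 0.01345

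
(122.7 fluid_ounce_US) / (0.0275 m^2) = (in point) 374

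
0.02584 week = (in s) 1.563e+04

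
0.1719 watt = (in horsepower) 0.0002305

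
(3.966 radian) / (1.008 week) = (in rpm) 6.212e-05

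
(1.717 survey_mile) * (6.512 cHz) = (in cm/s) 1.799e+04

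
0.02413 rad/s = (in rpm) 0.2304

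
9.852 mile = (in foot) 5.202e+04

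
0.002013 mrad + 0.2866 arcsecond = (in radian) 3.402e-06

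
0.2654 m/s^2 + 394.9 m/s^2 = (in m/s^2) 395.2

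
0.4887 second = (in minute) 0.008145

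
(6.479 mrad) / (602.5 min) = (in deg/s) 1.027e-05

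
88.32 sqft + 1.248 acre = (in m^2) 5059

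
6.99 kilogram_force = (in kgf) 6.99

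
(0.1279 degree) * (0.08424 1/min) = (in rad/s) 3.134e-06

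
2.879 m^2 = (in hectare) 0.0002879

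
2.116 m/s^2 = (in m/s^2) 2.116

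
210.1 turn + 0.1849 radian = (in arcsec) 2.723e+08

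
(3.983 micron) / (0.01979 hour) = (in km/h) 2.013e-07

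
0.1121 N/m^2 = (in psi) 1.626e-05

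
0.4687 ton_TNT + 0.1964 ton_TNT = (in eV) 1.737e+28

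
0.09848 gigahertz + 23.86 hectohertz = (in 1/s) 9.848e+07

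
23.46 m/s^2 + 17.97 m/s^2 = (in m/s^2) 41.43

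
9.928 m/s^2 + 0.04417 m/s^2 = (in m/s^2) 9.972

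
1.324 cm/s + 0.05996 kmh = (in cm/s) 2.99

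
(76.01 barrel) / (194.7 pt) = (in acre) 0.04348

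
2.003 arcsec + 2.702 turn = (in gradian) 1081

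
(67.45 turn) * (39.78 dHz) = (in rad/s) 1686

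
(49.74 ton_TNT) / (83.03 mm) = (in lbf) 5.635e+11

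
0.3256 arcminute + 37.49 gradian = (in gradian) 37.5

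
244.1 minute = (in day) 0.1695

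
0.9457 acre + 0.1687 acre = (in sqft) 4.854e+04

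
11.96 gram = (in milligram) 1.196e+04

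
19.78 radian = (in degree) 1133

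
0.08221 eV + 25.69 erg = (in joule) 2.569e-06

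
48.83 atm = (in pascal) 4.948e+06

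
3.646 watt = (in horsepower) 0.004889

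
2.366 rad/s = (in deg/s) 135.6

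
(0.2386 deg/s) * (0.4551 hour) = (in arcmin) 2.345e+04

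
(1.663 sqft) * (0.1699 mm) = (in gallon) 0.006934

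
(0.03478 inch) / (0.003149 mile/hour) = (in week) 1.038e-06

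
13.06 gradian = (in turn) 0.03265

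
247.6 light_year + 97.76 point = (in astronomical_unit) 1.566e+07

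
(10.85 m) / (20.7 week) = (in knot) 1.685e-06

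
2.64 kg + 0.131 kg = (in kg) 2.771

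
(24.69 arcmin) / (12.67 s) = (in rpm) 0.005413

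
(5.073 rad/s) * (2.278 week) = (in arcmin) 2.403e+10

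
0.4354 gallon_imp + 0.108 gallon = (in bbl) 0.01502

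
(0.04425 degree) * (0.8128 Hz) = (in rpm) 0.005994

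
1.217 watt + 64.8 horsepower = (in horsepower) 64.8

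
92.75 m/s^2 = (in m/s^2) 92.75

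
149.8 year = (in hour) 1.312e+06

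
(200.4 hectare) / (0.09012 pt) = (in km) 6.303e+07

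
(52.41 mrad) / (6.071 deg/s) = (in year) 1.568e-08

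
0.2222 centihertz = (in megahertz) 2.222e-09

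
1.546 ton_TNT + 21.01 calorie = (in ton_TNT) 1.546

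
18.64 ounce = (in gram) 528.4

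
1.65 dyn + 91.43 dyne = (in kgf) 9.492e-05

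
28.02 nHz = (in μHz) 0.02802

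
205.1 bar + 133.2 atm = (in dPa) 3.401e+08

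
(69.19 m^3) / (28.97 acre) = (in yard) 0.0006454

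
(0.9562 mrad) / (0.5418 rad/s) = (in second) 0.001765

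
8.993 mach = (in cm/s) 3.062e+05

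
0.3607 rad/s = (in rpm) 3.444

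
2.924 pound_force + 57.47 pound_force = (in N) 268.6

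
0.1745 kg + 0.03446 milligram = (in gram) 174.5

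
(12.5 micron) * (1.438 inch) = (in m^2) 4.566e-07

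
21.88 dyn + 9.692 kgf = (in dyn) 9.505e+06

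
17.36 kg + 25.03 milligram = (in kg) 17.36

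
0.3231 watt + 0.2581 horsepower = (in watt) 192.8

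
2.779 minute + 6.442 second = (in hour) 0.04811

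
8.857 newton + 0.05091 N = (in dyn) 8.908e+05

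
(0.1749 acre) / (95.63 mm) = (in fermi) 7.401e+18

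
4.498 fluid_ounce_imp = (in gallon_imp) 0.02811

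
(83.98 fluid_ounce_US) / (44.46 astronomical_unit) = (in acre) 9.227e-20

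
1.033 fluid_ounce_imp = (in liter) 0.02935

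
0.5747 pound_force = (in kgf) 0.2607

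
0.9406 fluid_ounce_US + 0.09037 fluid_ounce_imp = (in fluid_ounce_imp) 1.069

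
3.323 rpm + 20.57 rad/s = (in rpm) 199.8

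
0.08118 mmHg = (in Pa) 10.82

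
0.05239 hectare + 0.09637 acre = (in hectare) 0.09139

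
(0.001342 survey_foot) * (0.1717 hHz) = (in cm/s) 0.7023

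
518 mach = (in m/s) 1.764e+05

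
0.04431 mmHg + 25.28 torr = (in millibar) 33.76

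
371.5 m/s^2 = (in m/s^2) 371.5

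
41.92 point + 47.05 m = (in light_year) 4.975e-15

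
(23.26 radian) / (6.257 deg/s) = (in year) 6.754e-06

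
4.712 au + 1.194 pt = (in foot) 2.313e+12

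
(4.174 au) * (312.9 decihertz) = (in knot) 3.798e+13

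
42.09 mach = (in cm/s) 1.433e+06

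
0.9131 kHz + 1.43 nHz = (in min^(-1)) 5.479e+04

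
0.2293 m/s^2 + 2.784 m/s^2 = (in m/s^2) 3.013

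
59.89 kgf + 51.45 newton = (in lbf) 143.6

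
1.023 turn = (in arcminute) 2.21e+04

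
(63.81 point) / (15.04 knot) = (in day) 3.367e-08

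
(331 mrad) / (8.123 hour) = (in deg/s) 0.0006485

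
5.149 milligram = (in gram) 0.005149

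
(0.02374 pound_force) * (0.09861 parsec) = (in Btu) 3.046e+11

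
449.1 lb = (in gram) 2.037e+05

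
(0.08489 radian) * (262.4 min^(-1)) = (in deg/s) 21.27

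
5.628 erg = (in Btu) 5.334e-10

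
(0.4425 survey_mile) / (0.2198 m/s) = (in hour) 0.9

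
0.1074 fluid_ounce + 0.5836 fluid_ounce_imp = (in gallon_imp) 0.004346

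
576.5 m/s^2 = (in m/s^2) 576.5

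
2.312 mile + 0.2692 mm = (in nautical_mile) 2.009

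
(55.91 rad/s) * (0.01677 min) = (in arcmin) 1.934e+05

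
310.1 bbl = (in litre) 4.93e+04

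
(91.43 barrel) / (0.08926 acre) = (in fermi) 4.024e+13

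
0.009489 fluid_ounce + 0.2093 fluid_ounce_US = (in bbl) 4.07e-05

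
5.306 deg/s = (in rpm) 0.8843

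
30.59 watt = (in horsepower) 0.04102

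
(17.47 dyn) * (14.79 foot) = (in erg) 7875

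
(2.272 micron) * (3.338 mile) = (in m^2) 0.01221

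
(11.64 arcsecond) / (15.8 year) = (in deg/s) 6.489e-12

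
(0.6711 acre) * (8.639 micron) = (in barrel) 0.1476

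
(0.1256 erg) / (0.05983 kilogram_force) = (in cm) 2.141e-06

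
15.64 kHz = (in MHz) 0.01564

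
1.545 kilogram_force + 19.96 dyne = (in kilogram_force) 1.545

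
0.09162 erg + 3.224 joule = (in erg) 3.224e+07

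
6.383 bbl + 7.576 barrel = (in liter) 2219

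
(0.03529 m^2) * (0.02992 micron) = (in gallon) 2.789e-07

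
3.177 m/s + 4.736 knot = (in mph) 12.56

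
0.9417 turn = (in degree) 339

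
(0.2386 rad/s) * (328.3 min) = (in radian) 4700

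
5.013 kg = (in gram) 5013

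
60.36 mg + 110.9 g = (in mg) 1.11e+05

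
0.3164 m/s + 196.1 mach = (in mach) 196.1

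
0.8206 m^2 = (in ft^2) 8.833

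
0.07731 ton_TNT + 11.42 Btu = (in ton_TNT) 0.07731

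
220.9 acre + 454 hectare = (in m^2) 5.434e+06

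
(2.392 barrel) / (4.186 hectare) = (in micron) 9.085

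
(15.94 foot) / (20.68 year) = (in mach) 2.188e-11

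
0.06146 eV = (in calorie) 2.353e-21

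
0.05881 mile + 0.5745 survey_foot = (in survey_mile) 0.05892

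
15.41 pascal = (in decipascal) 154.1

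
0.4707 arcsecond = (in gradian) 0.0001453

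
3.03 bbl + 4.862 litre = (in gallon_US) 128.5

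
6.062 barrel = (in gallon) 254.6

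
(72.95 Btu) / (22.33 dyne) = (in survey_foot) 1.131e+09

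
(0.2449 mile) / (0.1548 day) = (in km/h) 0.1061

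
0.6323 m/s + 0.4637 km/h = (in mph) 1.703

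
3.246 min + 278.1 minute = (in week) 0.02791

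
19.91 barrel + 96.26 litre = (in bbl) 20.52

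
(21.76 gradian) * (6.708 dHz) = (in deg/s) 13.14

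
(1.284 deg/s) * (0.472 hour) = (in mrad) 3.808e+04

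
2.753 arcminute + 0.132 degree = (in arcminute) 10.67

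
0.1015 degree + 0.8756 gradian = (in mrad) 15.53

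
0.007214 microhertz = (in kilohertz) 7.214e-12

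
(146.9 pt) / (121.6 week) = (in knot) 1.37e-09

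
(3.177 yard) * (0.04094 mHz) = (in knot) 0.0002312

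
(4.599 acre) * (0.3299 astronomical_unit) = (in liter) 9.185e+17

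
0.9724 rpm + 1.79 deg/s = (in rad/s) 0.1331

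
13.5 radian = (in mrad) 1.35e+04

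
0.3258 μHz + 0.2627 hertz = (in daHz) 0.02627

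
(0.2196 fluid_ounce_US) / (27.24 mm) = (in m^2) 0.0002384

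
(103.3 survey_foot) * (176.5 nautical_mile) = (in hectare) 1029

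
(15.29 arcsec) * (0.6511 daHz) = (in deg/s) 0.02765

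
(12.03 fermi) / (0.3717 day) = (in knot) 7.281e-19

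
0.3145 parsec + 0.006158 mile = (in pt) 2.751e+19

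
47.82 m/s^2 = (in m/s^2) 47.82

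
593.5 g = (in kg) 0.5935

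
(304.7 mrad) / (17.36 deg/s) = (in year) 3.189e-08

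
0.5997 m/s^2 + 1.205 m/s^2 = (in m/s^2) 1.805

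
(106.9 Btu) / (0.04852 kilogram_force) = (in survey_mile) 147.3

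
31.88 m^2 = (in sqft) 343.2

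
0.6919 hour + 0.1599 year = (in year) 0.16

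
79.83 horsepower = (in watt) 5.953e+04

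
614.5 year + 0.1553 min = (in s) 1.938e+10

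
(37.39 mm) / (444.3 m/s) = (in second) 8.415e-05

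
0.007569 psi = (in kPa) 0.05219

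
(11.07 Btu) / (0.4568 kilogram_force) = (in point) 7.391e+06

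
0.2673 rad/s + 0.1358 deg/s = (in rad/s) 0.2697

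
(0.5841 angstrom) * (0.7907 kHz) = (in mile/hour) 1.033e-07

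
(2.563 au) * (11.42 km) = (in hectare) 4.379e+11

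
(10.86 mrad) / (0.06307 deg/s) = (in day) 0.0001142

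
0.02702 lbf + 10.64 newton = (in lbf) 2.419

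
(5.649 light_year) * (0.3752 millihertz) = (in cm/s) 2.005e+15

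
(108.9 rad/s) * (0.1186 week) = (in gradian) 4.973e+08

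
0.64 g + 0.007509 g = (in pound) 0.001428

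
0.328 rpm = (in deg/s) 1.968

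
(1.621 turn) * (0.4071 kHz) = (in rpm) 3.959e+04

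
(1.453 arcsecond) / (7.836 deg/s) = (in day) 5.961e-10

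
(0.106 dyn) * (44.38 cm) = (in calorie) 1.124e-07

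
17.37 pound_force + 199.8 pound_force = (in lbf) 217.2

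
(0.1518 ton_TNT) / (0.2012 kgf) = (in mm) 3.219e+11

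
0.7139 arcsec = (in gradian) 0.0002203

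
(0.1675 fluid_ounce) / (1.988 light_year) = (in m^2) 2.634e-22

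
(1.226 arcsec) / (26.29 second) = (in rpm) 2.159e-06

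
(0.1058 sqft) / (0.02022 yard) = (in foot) 1.744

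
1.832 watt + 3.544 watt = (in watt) 5.376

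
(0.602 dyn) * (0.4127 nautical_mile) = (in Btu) 4.361e-06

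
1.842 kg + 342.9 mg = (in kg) 1.842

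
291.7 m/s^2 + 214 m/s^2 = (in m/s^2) 505.7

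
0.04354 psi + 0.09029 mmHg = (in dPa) 3122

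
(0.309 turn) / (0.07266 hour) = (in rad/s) 0.007422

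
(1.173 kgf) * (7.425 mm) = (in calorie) 0.02041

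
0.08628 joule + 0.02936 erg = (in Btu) 8.178e-05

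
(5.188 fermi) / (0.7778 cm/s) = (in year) 2.115e-20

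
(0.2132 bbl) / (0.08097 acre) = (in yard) 0.0001131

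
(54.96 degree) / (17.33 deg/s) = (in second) 3.171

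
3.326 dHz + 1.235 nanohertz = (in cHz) 33.26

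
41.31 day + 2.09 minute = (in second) 3.569e+06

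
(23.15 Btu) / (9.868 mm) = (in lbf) 5.564e+05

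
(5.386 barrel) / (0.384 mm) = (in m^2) 2230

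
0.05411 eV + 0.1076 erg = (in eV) 6.716e+10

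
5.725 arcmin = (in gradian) 0.106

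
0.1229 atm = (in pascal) 1.245e+04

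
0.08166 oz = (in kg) 0.002315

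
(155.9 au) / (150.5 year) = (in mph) 1.099e+04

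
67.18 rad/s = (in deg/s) 3849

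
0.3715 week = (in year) 0.007125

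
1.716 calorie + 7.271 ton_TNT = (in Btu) 2.883e+07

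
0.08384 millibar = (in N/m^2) 8.384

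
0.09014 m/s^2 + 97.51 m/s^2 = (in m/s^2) 97.6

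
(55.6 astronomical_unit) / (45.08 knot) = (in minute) 5.978e+09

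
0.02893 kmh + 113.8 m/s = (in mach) 0.3342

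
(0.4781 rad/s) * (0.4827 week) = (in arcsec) 2.879e+10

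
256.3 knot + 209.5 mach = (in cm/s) 7.147e+06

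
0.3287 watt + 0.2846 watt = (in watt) 0.6133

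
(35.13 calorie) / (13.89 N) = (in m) 10.58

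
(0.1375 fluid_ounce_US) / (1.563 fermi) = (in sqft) 2.8e+10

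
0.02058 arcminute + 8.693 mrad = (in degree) 0.4984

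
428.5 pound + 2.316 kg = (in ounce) 6938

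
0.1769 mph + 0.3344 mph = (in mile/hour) 0.5113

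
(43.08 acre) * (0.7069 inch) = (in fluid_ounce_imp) 1.102e+08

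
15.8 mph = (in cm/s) 706.3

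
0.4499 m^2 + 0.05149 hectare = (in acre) 0.1273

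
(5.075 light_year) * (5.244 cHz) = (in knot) 4.894e+15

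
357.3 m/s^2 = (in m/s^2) 357.3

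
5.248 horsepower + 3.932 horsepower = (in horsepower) 9.18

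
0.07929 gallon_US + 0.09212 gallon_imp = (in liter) 0.7189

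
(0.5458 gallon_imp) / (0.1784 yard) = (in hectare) 1.521e-06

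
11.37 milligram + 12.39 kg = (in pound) 27.32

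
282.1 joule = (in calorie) 67.42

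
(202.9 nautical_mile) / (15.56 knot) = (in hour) 13.04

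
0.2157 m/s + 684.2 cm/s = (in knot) 13.72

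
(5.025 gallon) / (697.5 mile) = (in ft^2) 1.824e-07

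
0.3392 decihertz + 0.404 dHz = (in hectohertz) 0.0007432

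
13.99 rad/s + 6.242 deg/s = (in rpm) 134.6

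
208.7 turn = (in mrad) 1.311e+06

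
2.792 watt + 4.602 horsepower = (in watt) 3435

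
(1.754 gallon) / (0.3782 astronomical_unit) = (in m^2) 1.174e-13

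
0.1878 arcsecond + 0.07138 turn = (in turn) 0.07138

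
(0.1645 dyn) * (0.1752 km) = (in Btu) 2.732e-07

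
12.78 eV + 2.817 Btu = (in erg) 2.972e+10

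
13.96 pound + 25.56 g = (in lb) 14.02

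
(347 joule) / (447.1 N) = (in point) 2200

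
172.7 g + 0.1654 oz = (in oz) 6.257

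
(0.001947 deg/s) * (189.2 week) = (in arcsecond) 8.02e+08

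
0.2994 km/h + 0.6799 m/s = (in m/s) 0.7631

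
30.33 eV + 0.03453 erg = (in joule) 3.453e-09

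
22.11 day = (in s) 1.91e+06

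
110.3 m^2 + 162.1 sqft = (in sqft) 1349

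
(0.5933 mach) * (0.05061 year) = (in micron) 3.224e+14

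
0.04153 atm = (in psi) 0.6103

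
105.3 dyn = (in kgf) 0.0001074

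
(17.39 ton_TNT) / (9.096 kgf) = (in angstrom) 8.157e+18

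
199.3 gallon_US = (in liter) 754.4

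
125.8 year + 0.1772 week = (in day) 4.592e+04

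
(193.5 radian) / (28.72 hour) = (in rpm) 0.01787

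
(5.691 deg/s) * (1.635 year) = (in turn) 8.151e+05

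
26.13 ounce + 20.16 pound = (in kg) 9.885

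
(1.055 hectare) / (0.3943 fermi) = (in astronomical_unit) 1.789e+08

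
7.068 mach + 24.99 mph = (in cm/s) 2.418e+05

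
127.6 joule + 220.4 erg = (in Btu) 0.1209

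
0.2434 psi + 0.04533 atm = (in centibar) 6.271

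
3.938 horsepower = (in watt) 2937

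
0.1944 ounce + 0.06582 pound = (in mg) 3.537e+04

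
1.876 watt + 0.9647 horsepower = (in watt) 721.3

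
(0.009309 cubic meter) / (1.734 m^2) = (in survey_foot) 0.01761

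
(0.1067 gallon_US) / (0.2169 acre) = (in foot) 1.51e-06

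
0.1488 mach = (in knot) 98.49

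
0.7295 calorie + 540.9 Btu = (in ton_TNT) 0.0001364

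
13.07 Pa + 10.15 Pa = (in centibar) 0.02322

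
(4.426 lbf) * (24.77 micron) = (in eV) 3.044e+15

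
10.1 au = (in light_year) 0.0001597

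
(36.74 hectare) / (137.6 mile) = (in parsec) 5.377e-17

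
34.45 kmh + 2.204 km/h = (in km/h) 36.65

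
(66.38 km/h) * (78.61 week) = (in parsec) 2.841e-08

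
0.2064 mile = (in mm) 3.322e+05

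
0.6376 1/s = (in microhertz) 6.376e+05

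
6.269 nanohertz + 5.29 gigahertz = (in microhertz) 5.29e+15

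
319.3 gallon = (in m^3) 1.209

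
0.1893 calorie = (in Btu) 0.0007507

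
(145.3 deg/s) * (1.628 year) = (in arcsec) 2.686e+13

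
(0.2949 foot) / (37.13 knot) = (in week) 7.781e-09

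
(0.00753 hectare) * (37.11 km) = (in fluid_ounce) 9.449e+10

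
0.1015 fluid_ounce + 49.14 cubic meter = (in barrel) 309.1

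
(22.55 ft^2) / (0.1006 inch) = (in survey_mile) 0.5094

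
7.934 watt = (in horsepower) 0.01064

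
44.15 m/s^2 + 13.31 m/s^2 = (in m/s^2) 57.46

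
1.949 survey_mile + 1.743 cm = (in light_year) 3.315e-13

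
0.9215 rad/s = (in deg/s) 52.8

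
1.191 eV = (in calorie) 4.561e-20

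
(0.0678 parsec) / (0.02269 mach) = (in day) 3.134e+09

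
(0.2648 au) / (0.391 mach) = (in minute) 4.959e+06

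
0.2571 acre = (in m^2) 1040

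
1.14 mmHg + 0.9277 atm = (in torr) 706.2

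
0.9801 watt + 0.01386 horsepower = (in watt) 11.32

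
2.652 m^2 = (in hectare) 0.0002652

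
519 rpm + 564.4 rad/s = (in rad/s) 618.7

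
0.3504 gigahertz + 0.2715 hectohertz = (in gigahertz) 0.3504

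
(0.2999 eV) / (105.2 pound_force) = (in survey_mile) 6.38e-26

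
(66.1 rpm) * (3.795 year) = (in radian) 8.284e+08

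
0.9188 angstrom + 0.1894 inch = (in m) 0.004811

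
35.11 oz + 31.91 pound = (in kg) 15.47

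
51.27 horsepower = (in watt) 3.823e+04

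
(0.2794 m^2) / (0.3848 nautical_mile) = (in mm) 0.3921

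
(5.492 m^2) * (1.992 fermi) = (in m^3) 1.094e-14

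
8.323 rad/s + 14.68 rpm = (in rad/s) 9.86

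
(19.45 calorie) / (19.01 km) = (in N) 0.004281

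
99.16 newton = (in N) 99.16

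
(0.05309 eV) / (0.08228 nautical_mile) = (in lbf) 1.255e-23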